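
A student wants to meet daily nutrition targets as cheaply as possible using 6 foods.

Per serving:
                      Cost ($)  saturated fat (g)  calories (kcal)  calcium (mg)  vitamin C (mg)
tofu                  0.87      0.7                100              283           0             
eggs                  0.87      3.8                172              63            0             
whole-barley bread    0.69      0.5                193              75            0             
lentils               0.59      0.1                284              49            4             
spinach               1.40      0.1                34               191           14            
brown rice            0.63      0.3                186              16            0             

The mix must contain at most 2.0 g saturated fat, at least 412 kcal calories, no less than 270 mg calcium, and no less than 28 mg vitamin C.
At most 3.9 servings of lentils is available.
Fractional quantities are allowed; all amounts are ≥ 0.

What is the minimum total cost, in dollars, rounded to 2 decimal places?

$3.04

This is a linear program. Let x1 = servings of tofu, x2 = servings of eggs, x3 = servings of whole-barley bread, x4 = servings of lentils, x5 = servings of spinach, x6 = servings of brown rice.
Minimize 0.87x1 + 0.87x2 + 0.69x3 + 0.59x4 + 1.4x5 + 0.63x6 subject to:
  0.7x1 + 3.8x2 + 0.5x3 + 0.1x4 + 0.1x5 + 0.3x6 ≤ 2   (saturated fat)
  100x1 + 172x2 + 193x3 + 284x4 + 34x5 + 186x6 ≥ 412   (calories)
  283x1 + 63x2 + 75x3 + 49x4 + 191x5 + 16x6 ≥ 270   (calcium)
  4x4 + 14x5 ≥ 28   (vitamin C)
  x4 ≤ 3.9
  x1, x2, x3, x4, x5, x6 ≥ 0.
The optimal basis is {lentils, spinach}; tofu, eggs, whole-barley bread, brown rice drop out. Binding constraints: calories and vitamin C.
So lentils = 1.254 servings, spinach = 1.642 servings.
Hence cost = 0.59·1.254 + 1.4·1.642 = $3.0387.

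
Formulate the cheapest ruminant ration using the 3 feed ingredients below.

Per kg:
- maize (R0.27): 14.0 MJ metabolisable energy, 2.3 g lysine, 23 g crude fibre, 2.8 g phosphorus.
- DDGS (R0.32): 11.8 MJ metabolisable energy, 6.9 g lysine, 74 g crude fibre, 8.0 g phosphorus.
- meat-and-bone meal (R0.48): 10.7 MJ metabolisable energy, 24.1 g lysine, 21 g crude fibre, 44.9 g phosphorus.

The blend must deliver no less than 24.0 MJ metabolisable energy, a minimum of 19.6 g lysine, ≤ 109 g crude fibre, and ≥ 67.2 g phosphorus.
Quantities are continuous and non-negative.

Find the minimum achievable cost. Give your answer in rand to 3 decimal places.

Let x1 = kg of maize, x2 = kg of DDGS, x3 = kg of meat-and-bone meal.
Minimize 0.27x1 + 0.32x2 + 0.48x3 with:
  14x1 + 11.8x2 + 10.7x3 ≥ 24   (metabolisable energy)
  2.3x1 + 6.9x2 + 24.1x3 ≥ 19.6   (lysine)
  23x1 + 74x2 + 21x3 ≤ 109   (crude fibre)
  2.8x1 + 8x2 + 44.9x3 ≥ 67.2   (phosphorus)
  x1, x2, x3 ≥ 0.
The cheapest feasible vertex uses only maize, meat-and-bone meal; DDGS is not used. Binding constraints: metabolisable energy and phosphorus.
Optimal quantities: maize = 0.599 kg, meat-and-bone meal = 1.459 kg.
Hence cost = 0.27·0.599 + 0.48·1.459 = R0.86205.

R0.862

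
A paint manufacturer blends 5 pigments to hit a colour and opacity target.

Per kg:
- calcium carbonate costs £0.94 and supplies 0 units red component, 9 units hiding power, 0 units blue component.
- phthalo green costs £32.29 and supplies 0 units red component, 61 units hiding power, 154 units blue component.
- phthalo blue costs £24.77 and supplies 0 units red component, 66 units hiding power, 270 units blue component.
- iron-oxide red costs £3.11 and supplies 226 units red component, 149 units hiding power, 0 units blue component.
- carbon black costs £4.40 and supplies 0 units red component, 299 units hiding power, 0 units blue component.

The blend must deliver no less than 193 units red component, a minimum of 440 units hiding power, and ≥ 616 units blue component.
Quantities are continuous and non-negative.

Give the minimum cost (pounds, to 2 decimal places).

£61.55

Let x1 = kg of calcium carbonate, x2 = kg of phthalo green, x3 = kg of phthalo blue, x4 = kg of iron-oxide red, x5 = kg of carbon black.
Minimise 0.94x1 + 32.29x2 + 24.77x3 + 3.11x4 + 4.4x5 s.t.:
  226x4 ≥ 193   (red component)
  9x1 + 61x2 + 66x3 + 149x4 + 299x5 ≥ 440   (hiding power)
  154x2 + 270x3 ≥ 616   (blue component)
  x1, x2, x3, x4, x5 ≥ 0.
The cheapest feasible vertex uses only phthalo blue, iron-oxide red, carbon black; calcium carbonate, phthalo green are not used. The red component, hiding power, blue component requirements are met with equality.
Solving gives x3 = 2.28148, x4 = 0.853982, x5 = 0.542404.
Objective = 24.77·2.28148 + 3.11·0.853982 + 4.4·0.542404 = 61.5547.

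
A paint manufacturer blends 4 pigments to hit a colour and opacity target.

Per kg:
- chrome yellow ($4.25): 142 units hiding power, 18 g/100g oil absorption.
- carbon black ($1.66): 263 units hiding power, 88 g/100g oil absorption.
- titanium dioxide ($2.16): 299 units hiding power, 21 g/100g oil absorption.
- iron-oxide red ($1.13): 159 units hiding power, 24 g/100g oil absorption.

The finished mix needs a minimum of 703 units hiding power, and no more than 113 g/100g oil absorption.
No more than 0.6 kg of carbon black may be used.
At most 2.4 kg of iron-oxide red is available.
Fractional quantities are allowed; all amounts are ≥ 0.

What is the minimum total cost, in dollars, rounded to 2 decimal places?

Let x1 = kg of chrome yellow, x2 = kg of carbon black, x3 = kg of titanium dioxide, x4 = kg of iron-oxide red.
Minimize 4.25x1 + 1.66x2 + 2.16x3 + 1.13x4 subject to:
  142x1 + 263x2 + 299x3 + 159x4 ≥ 703   (hiding power)
  18x1 + 88x2 + 21x3 + 24x4 ≤ 113   (oil absorption)
  x2 ≤ 0.6
  x4 ≤ 2.4
  x1, x2, x3, x4 ≥ 0.
The minimum-cost mix takes nothing from chrome yellow — only carbon black, titanium dioxide, iron-oxide red. The hiding power, oil absorption, the carbon black cap requirements are met with equality.
That vertex is x2 = 0.6, x3 = 0.9156, x4 = 1.707.
Hence cost = 1.66·0.6 + 2.16·0.9156 + 1.13·1.707 = $4.9026.

$4.90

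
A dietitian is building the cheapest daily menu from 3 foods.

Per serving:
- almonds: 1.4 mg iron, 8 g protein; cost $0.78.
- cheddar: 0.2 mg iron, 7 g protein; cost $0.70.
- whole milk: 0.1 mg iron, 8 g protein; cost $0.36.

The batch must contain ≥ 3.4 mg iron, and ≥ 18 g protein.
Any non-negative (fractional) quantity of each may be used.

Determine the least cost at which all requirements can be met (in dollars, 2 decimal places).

$1.89

Let x1 = servings of almonds, x2 = servings of cheddar, x3 = servings of whole milk.
min 0.78x1 + 0.7x2 + 0.36x3 with:
  1.4x1 + 0.2x2 + 0.1x3 ≥ 3.4   (iron)
  8x1 + 7x2 + 8x3 ≥ 18   (protein)
  x1, x2, x3 ≥ 0.
The optimal basis is {almonds}; cheddar, whole milk drop out. Binding constraint: iron.
So almonds = 2.429 servings.
Objective = 0.78·2.429 = 1.8946.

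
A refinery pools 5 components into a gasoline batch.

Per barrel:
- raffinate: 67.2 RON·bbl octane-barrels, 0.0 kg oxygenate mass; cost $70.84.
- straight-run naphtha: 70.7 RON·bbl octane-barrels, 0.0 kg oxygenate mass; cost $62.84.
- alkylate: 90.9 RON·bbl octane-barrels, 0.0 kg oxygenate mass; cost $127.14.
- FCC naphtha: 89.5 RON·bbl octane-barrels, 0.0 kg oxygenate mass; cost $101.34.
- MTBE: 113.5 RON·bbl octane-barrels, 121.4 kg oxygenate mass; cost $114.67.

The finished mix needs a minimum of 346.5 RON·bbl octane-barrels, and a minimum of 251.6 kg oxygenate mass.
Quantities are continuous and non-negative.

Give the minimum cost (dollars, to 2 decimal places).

$336.55

Set it up as a linear program. Let x1 = barrels of raffinate, x2 = barrels of straight-run naphtha, x3 = barrels of alkylate, x4 = barrels of FCC naphtha, x5 = barrels of MTBE.
Minimise 70.84x1 + 62.84x2 + 127.14x3 + 101.34x4 + 114.67x5 with:
  67.2x1 + 70.7x2 + 90.9x3 + 89.5x4 + 113.5x5 ≥ 346.5   (octane-barrels)
  121.4x5 ≥ 251.6   (oxygenate mass)
  x1, x2, x3, x4, x5 ≥ 0.
The cheapest feasible vertex uses only straight-run naphtha, MTBE; raffinate, alkylate, FCC naphtha are not used. There the octane-barrels and oxygenate mass constraints are tight.
Optimal quantities: straight-run naphtha = 1.57387 barrels, MTBE = 2.07249 barrels.
Total cost: 62.84·1.57387 + 114.67·2.07249 = 336.5544.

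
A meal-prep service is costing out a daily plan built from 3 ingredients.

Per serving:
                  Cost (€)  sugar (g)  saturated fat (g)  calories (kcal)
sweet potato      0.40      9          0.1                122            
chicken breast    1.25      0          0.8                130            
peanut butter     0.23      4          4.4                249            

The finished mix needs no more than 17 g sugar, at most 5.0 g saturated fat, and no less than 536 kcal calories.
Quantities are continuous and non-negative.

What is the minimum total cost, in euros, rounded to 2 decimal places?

€2.00

Set it up as a linear program. Let x1 = servings of sweet potato, x2 = servings of chicken breast, x3 = servings of peanut butter.
min 0.4x1 + 1.25x2 + 0.23x3 with:
  9x1 + 4x3 ≤ 17   (sugar)
  0.1x1 + 0.8x2 + 4.4x3 ≤ 5   (saturated fat)
  122x1 + 130x2 + 249x3 ≥ 536   (calories)
  x1, x2, x3 ≥ 0.
The optimal mix uses every input. The sugar, saturated fat, calories requirements are met with equality.
That vertex is x1 = 1.476, x2 = 0.9595, x3 = 0.9284.
Cost = 0.4·1.476 + 1.25·0.9595 + 0.23·0.9284 = 2.0033.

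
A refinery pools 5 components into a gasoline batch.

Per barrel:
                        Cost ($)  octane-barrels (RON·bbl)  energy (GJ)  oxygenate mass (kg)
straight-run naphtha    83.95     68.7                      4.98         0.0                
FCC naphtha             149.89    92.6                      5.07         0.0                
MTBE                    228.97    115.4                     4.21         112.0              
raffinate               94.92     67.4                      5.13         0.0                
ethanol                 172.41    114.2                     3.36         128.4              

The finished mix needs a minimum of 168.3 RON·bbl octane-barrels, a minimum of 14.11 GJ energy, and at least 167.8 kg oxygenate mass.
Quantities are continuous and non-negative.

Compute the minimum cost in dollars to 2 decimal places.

$389.15

Treat it as an LP. Let x1 = barrels of straight-run naphtha, x2 = barrels of FCC naphtha, x3 = barrels of MTBE, x4 = barrels of raffinate, x5 = barrels of ethanol.
min 83.95x1 + 149.89x2 + 228.97x3 + 94.92x4 + 172.41x5 s.t.:
  68.7x1 + 92.6x2 + 115.4x3 + 67.4x4 + 114.2x5 ≥ 168.3   (octane-barrels)
  4.98x1 + 5.07x2 + 4.21x3 + 5.13x4 + 3.36x5 ≥ 14.11   (energy)
  112x3 + 128.4x5 ≥ 167.8   (oxygenate mass)
  x1, x2, x3, x4, x5 ≥ 0.
At the optimum only straight-run naphtha, ethanol are positive (FCC naphtha, MTBE, raffinate = 0). There the energy and oxygenate mass constraints are tight.
That vertex is x1 = 1.9516, x5 = 1.30685.
Total cost: 83.95·1.9516 + 172.41·1.30685 = 389.1508.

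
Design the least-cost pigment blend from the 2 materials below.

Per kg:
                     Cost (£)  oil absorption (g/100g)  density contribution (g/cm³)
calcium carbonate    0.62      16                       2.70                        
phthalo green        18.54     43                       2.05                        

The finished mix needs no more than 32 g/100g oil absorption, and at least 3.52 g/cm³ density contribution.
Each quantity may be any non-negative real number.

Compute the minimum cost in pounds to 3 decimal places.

This is a linear program. Let x1 = kg of calcium carbonate, x2 = kg of phthalo green.
min 0.62x1 + 18.54x2 with:
  16x1 + 43x2 ≤ 32   (oil absorption)
  2.7x1 + 2.05x2 ≥ 3.52   (density contribution)
  x1, x2 ≥ 0.
The minimum-cost mix takes nothing from phthalo green — only calcium carbonate. The density contribution requirement is met with equality.
So calcium carbonate = 1.304 kg.
Total cost: 0.62·1.304 = 0.80848.

£0.808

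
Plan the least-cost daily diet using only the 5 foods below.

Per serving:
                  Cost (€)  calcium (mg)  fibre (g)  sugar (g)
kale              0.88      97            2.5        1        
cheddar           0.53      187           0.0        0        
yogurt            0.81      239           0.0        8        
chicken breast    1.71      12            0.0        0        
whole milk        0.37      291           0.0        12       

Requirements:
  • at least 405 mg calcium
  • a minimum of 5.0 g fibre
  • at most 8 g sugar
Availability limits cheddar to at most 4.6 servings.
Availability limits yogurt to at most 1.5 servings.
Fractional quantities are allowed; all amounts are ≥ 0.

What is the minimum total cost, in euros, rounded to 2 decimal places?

Let x1 = servings of kale, x2 = servings of cheddar, x3 = servings of yogurt, x4 = servings of chicken breast, x5 = servings of whole milk.
Minimize 0.88x1 + 0.53x2 + 0.81x3 + 1.71x4 + 0.37x5 with:
  97x1 + 187x2 + 239x3 + 12x4 + 291x5 ≥ 405   (calcium)
  2.5x1 ≥ 5   (fibre)
  1x1 + 8x3 + 12x5 ≤ 8   (sugar)
  x2 ≤ 4.6
  x3 ≤ 1.5
  x1, x2, x3, x4, x5 ≥ 0.
The minimum-cost mix takes nothing from yogurt, chicken breast — only kale, cheddar, whole milk. There the calcium, fibre, sugar constraints are tight.
Optimal quantities: kale = 2 servings, cheddar = 0.3503 servings, whole milk = 0.5 servings.
Objective = 0.88·2 + 0.53·0.3503 + 0.37·0.5 = 2.1307.

€2.13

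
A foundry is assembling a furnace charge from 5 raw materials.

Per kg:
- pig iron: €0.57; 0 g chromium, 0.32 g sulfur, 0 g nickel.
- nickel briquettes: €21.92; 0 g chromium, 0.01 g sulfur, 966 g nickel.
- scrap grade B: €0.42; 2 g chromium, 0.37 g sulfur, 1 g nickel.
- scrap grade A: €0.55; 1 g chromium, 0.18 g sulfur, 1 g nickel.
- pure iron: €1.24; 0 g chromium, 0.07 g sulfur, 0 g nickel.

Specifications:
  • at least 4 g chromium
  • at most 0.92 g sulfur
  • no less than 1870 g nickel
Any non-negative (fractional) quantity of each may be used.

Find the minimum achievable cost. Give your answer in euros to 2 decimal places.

This is a linear program. Let x1 = kg of pig iron, x2 = kg of nickel briquettes, x3 = kg of scrap grade B, x4 = kg of scrap grade A, x5 = kg of pure iron.
Minimise 0.57x1 + 21.92x2 + 0.42x3 + 0.55x4 + 1.24x5 subject to:
  2x3 + 1x4 ≥ 4   (chromium)
  0.32x1 + 0.01x2 + 0.37x3 + 0.18x4 + 0.07x5 ≤ 0.92   (sulfur)
  966x2 + 1x3 + 1x4 ≥ 1870   (nickel)
  x1, x2, x3, x4, x5 ≥ 0.
The optimal basis is {nickel briquettes, scrap grade B}; pig iron, scrap grade A, pure iron drop out. Binding constraints: chromium and nickel.
That vertex is x2 = 1.934, x3 = 2.
Total cost: 21.92·1.934 + 0.42·2 = 43.2333.

€43.23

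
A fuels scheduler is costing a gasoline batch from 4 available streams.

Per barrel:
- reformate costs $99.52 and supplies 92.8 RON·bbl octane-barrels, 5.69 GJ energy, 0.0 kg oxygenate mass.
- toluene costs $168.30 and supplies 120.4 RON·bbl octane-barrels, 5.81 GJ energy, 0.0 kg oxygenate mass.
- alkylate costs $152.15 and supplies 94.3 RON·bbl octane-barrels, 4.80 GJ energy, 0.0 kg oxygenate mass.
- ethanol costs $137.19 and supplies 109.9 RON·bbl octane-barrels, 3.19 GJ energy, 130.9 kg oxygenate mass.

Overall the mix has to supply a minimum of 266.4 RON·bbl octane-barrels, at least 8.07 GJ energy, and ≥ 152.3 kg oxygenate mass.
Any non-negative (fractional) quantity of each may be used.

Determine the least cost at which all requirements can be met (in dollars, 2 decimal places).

Let x1 = barrels of reformate, x2 = barrels of toluene, x3 = barrels of alkylate, x4 = barrels of ethanol.
Minimise 99.52x1 + 168.3x2 + 152.15x3 + 137.19x4 subject to:
  92.8x1 + 120.4x2 + 94.3x3 + 109.9x4 ≥ 266.4   (octane-barrels)
  5.69x1 + 5.81x2 + 4.8x3 + 3.19x4 ≥ 8.07   (energy)
  130.9x4 ≥ 152.3   (oxygenate mass)
  x1, x2, x3, x4 ≥ 0.
The minimum-cost mix takes nothing from toluene, alkylate — only reformate, ethanol. Binding constraints: octane-barrels and oxygenate mass.
Optimal quantities: reformate = 1.4928 barrels, ethanol = 1.1635 barrels.
Total cost: 99.52·1.4928 + 137.19·1.1635 = 308.1840.

$308.18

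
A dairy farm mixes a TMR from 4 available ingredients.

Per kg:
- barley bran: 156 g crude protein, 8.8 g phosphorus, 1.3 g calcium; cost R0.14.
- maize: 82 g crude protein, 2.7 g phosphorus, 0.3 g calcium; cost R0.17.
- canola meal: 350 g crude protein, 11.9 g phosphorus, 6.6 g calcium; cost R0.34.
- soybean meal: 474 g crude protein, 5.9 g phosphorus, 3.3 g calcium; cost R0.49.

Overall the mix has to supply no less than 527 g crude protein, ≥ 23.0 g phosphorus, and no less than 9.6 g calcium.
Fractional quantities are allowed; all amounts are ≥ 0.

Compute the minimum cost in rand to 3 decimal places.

Let x1 = kg of barley bran, x2 = kg of maize, x3 = kg of canola meal, x4 = kg of soybean meal.
Minimize 0.14x1 + 0.17x2 + 0.34x3 + 0.49x4 s.t.:
  156x1 + 82x2 + 350x3 + 474x4 ≥ 527   (crude protein)
  8.8x1 + 2.7x2 + 11.9x3 + 5.9x4 ≥ 23   (phosphorus)
  1.3x1 + 0.3x2 + 6.6x3 + 3.3x4 ≥ 9.6   (calcium)
  x1, x2, x3, x4 ≥ 0.
The optimal basis is {barley bran, canola meal}; maize, soybean meal drop out. Binding constraints: phosphorus and calcium.
Optimal quantities: barley bran = 0.8815 kg, canola meal = 1.281 kg.
Cost = 0.14·0.8815 + 0.34·1.281 = 0.55895.

R0.559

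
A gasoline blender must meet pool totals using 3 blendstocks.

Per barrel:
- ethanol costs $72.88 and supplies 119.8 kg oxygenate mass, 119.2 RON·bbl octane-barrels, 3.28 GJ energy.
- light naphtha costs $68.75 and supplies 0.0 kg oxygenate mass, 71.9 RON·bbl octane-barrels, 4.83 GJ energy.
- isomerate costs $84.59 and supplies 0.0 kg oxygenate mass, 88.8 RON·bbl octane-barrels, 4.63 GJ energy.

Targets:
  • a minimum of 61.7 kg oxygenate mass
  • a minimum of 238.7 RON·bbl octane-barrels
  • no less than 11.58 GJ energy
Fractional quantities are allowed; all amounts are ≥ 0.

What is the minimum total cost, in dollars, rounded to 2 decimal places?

Treat it as an LP. Let x1 = barrels of ethanol, x2 = barrels of light naphtha, x3 = barrels of isomerate.
Minimise 72.88x1 + 68.75x2 + 84.59x3 subject to:
  119.8x1 ≥ 61.7   (oxygenate mass)
  119.2x1 + 71.9x2 + 88.8x3 ≥ 238.7   (octane-barrels)
  3.28x1 + 4.83x2 + 4.63x3 ≥ 11.58   (energy)
  x1, x2, x3 ≥ 0.
At the optimum only ethanol, light naphtha are positive (isomerate = 0). Binding constraints: octane-barrels and energy.
So ethanol = 0.942381 barrels, light naphtha = 1.75756 barrels.
Hence cost = 72.88·0.942381 + 68.75·1.75756 = $189.5130.

$189.51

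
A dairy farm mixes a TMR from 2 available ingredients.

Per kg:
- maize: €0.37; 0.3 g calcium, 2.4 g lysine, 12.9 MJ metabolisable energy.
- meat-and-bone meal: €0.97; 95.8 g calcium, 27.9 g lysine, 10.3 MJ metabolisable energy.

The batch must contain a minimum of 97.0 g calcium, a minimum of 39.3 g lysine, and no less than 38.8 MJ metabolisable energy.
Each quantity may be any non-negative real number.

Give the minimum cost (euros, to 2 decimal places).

Let x1 = kg of maize, x2 = kg of meat-and-bone meal.
min 0.37x1 + 0.97x2 subject to:
  0.3x1 + 95.8x2 ≥ 97   (calcium)
  2.4x1 + 27.9x2 ≥ 39.3   (lysine)
  12.9x1 + 10.3x2 ≥ 38.8   (metabolisable energy)
  x1, x2 ≥ 0.
Both inputs are positive at the optimum. The lysine and metabolisable energy requirements are met with equality.
Optimal quantities: maize = 2.022 kg, meat-and-bone meal = 1.235 kg.
Hence cost = 0.37·2.022 + 0.97·1.235 = €1.9461.

€1.95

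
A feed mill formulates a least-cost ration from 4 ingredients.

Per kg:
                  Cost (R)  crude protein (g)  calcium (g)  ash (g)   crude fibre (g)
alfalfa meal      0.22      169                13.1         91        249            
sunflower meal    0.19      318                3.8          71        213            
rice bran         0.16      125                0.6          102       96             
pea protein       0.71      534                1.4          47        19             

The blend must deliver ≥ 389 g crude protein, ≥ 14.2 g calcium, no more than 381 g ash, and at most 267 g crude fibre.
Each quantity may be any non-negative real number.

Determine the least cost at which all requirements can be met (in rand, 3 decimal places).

Treat it as an LP. Let x1 = kg of alfalfa meal, x2 = kg of sunflower meal, x3 = kg of rice bran, x4 = kg of pea protein.
Minimize 0.22x1 + 0.19x2 + 0.16x3 + 0.71x4 with:
  169x1 + 318x2 + 125x3 + 534x4 ≥ 389   (crude protein)
  13.1x1 + 3.8x2 + 0.6x3 + 1.4x4 ≥ 14.2   (calcium)
  91x1 + 71x2 + 102x3 + 47x4 ≤ 381   (ash)
  249x1 + 213x2 + 96x3 + 19x4 ≤ 267   (crude fibre)
  x1, x2, x3, x4 ≥ 0.
The optimal basis is {alfalfa meal, sunflower meal, pea protein}; rice bran drops out. The crude protein, calcium, crude fibre requirements are met with equality.
Optimal quantities: alfalfa meal = 1.041 kg, sunflower meal = 0.0008811 kg, pea protein = 0.3984 kg.
Objective = 0.22·1.041 + 0.19·0.0008811 + 0.71·0.3984 = 0.51205.

R0.512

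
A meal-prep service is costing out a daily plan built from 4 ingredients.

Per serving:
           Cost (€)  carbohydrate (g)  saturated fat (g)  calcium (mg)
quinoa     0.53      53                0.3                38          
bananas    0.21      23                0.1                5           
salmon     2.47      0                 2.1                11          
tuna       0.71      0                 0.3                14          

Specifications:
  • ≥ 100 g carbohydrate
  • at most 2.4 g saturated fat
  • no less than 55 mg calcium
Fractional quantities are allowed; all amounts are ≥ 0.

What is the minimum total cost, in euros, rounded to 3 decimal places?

Let x1 = servings of quinoa, x2 = servings of bananas, x3 = servings of salmon, x4 = servings of tuna.
Minimize 0.53x1 + 0.21x2 + 2.47x3 + 0.71x4 s.t.:
  53x1 + 23x2 ≥ 100   (carbohydrate)
  0.3x1 + 0.1x2 + 2.1x3 + 0.3x4 ≤ 2.4   (saturated fat)
  38x1 + 5x2 + 11x3 + 14x4 ≥ 55   (calcium)
  x1, x2, x3, x4 ≥ 0.
The minimum-cost mix takes nothing from salmon, tuna — only quinoa, bananas. The carbohydrate and calcium requirements are met with equality.
That vertex is x1 = 1.256, x2 = 1.453.
Cost = 0.53·1.256 + 0.21·1.453 = 0.97081.

€0.971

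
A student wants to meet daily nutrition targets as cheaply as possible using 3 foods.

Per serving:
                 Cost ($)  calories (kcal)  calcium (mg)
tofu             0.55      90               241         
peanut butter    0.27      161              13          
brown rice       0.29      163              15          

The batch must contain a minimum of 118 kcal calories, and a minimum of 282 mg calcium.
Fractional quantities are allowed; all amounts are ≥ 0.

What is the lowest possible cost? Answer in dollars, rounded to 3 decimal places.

$0.663

Let x1 = servings of tofu, x2 = servings of peanut butter, x3 = servings of brown rice.
Minimise 0.55x1 + 0.27x2 + 0.29x3 s.t.:
  90x1 + 161x2 + 163x3 ≥ 118   (calories)
  241x1 + 13x2 + 15x3 ≥ 282   (calcium)
  x1, x2, x3 ≥ 0.
At the optimum only tofu, peanut butter are positive (brown rice = 0). Binding constraints: calories and calcium.
That vertex is x1 = 1.166, x2 = 0.08126.
Cost = 0.55·1.166 + 0.27·0.08126 = 0.66324.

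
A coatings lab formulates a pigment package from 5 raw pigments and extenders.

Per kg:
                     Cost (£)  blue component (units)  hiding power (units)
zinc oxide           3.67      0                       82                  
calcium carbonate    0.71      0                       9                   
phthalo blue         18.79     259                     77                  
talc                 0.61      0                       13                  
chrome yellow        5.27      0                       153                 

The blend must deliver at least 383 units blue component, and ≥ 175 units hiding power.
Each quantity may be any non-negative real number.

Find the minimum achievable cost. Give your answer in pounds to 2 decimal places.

Treat it as an LP. Let x1 = kg of zinc oxide, x2 = kg of calcium carbonate, x3 = kg of phthalo blue, x4 = kg of talc, x5 = kg of chrome yellow.
min 3.67x1 + 0.71x2 + 18.79x3 + 0.61x4 + 5.27x5 with:
  259x3 ≥ 383   (blue component)
  82x1 + 9x2 + 77x3 + 13x4 + 153x5 ≥ 175   (hiding power)
  x1, x2, x3, x4, x5 ≥ 0.
The cheapest feasible vertex uses only phthalo blue, chrome yellow; zinc oxide, calcium carbonate, talc are not used. The blue component and hiding power requirements are met with equality.
Optimal quantities: phthalo blue = 1.4788 kg, chrome yellow = 0.39958 kg.
Cost = 18.79·1.4788 + 5.27·0.39958 = 29.8924.

£29.89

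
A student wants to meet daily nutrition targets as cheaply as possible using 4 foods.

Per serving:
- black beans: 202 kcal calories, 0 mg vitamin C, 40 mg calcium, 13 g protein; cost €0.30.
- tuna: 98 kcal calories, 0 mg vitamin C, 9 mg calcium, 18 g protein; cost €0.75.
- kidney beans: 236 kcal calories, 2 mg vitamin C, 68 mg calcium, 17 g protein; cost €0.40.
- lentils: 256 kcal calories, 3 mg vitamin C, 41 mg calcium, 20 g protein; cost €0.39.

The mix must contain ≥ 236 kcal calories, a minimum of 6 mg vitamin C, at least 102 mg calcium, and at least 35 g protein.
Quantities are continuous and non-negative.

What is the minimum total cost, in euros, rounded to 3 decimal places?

Let x1 = servings of black beans, x2 = servings of tuna, x3 = servings of kidney beans, x4 = servings of lentils.
Minimize 0.3x1 + 0.75x2 + 0.4x3 + 0.39x4 s.t.:
  202x1 + 98x2 + 236x3 + 256x4 ≥ 236   (calories)
  2x3 + 3x4 ≥ 6   (vitamin C)
  40x1 + 9x2 + 68x3 + 41x4 ≥ 102   (calcium)
  13x1 + 18x2 + 17x3 + 20x4 ≥ 35   (protein)
  x1, x2, x3, x4 ≥ 0.
At the optimum only kidney beans, lentils are positive (black beans, tuna = 0). Binding constraints: vitamin C and calcium.
So kidney beans = 0.4918 servings, lentils = 1.672 servings.
Objective = 0.4·0.4918 + 0.39·1.672 = 0.84880.

€0.849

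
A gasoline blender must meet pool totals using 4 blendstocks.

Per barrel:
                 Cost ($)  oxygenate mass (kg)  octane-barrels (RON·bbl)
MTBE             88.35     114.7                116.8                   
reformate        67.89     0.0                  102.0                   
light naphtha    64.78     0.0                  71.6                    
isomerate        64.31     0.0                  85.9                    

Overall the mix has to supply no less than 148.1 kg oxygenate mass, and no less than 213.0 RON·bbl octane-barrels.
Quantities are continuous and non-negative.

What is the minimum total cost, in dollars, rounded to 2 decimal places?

$155.47

Let x1 = barrels of MTBE, x2 = barrels of reformate, x3 = barrels of light naphtha, x4 = barrels of isomerate.
Minimize 88.35x1 + 67.89x2 + 64.78x3 + 64.31x4 with:
  114.7x1 ≥ 148.1   (oxygenate mass)
  116.8x1 + 102x2 + 71.6x3 + 85.9x4 ≥ 213   (octane-barrels)
  x1, x2, x3, x4 ≥ 0.
The minimum-cost mix takes nothing from light naphtha, isomerate — only MTBE, reformate. There the oxygenate mass and octane-barrels constraints are tight.
That vertex is x1 = 1.2912, x2 = 0.60969.
Objective = 88.35·1.2912 + 67.89·0.60969 = 155.4694.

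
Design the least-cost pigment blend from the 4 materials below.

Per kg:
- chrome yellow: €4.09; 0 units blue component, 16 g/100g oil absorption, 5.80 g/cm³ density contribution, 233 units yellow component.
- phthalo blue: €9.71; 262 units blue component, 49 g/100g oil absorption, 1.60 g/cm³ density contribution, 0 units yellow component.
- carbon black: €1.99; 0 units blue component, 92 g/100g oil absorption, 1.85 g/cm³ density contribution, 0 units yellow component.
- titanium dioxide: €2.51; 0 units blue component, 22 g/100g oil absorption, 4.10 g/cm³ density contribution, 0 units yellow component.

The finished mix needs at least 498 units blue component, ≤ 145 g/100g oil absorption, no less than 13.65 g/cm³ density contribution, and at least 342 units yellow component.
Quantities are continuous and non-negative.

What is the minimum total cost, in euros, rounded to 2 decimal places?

Treat it as an LP. Let x1 = kg of chrome yellow, x2 = kg of phthalo blue, x3 = kg of carbon black, x4 = kg of titanium dioxide.
Minimise 4.09x1 + 9.71x2 + 1.99x3 + 2.51x4 with:
  262x2 ≥ 498   (blue component)
  16x1 + 49x2 + 92x3 + 22x4 ≤ 145   (oil absorption)
  5.8x1 + 1.6x2 + 1.85x3 + 4.1x4 ≥ 13.65   (density contribution)
  233x1 ≥ 342   (yellow component)
  x1, x2, x3, x4 ≥ 0.
The cheapest feasible vertex uses only chrome yellow, phthalo blue, titanium dioxide; carbon black is not used. The blue component, density contribution, yellow component requirements are met with equality.
That vertex is x1 = 1.4678, x2 = 1.9008, x4 = 0.51109.
Hence cost = 4.09·1.4678 + 9.71·1.9008 + 2.51·0.51109 = €25.7429.

€25.74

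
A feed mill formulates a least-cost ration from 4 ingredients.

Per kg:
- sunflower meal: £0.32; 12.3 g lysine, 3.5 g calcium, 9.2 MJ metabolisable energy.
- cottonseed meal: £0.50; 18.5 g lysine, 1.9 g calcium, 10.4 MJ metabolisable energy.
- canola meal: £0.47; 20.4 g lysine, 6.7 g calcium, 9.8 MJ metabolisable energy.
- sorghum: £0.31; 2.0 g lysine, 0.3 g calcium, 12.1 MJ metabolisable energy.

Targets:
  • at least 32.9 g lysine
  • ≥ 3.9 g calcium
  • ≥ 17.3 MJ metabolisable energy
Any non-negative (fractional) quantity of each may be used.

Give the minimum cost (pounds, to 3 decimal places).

Set it up as a linear program. Let x1 = kg of sunflower meal, x2 = kg of cottonseed meal, x3 = kg of canola meal, x4 = kg of sorghum.
min 0.32x1 + 0.5x2 + 0.47x3 + 0.31x4 subject to:
  12.3x1 + 18.5x2 + 20.4x3 + 2x4 ≥ 32.9   (lysine)
  3.5x1 + 1.9x2 + 6.7x3 + 0.3x4 ≥ 3.9   (calcium)
  9.2x1 + 10.4x2 + 9.8x3 + 12.1x4 ≥ 17.3   (metabolisable energy)
  x1, x2, x3, x4 ≥ 0.
At the optimum only sunflower meal, canola meal are positive (cottonseed meal, sorghum = 0). The lysine and metabolisable energy requirements are met with equality.
So sunflower meal = 0.4543 kg, canola meal = 1.339 kg.
Cost = 0.32·0.4543 + 0.47·1.339 = 0.77471.

£0.775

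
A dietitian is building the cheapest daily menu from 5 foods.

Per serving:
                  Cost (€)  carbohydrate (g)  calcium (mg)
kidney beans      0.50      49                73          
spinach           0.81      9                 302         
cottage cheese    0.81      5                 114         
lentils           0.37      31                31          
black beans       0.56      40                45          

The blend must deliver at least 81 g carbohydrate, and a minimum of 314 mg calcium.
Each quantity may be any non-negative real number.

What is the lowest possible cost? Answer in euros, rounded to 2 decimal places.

€1.31

Let x1 = servings of kidney beans, x2 = servings of spinach, x3 = servings of cottage cheese, x4 = servings of lentils, x5 = servings of black beans.
Minimise 0.5x1 + 0.81x2 + 0.81x3 + 0.37x4 + 0.56x5 s.t.:
  49x1 + 9x2 + 5x3 + 31x4 + 40x5 ≥ 81   (carbohydrate)
  73x1 + 302x2 + 114x3 + 31x4 + 45x5 ≥ 314   (calcium)
  x1, x2, x3, x4, x5 ≥ 0.
The cheapest feasible vertex uses only kidney beans, spinach; cottage cheese, lentils, black beans are not used. There the carbohydrate and calcium constraints are tight.
Solving gives x1 = 1.53, x2 = 0.6699.
Objective = 0.5·1.53 + 0.81·0.6699 = 1.3076.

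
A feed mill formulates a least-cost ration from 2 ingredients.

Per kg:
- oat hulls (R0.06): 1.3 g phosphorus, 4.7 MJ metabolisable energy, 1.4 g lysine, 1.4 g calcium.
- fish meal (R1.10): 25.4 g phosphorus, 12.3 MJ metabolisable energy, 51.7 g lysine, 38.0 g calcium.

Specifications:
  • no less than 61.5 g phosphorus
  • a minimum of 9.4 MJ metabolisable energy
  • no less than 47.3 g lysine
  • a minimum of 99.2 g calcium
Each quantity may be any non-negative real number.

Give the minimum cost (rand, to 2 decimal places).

R2.87

This is a linear program. Let x1 = kg of oat hulls, x2 = kg of fish meal.
min 0.06x1 + 1.1x2 subject to:
  1.3x1 + 25.4x2 ≥ 61.5   (phosphorus)
  4.7x1 + 12.3x2 ≥ 9.4   (metabolisable energy)
  1.4x1 + 51.7x2 ≥ 47.3   (lysine)
  1.4x1 + 38x2 ≥ 99.2   (calcium)
  x1, x2 ≥ 0.
The optimal basis is {fish meal}; oat hulls drops out. Binding constraint: calcium.
Solving gives x2 = 2.611.
Total cost: 1.1·2.611 = 2.8721.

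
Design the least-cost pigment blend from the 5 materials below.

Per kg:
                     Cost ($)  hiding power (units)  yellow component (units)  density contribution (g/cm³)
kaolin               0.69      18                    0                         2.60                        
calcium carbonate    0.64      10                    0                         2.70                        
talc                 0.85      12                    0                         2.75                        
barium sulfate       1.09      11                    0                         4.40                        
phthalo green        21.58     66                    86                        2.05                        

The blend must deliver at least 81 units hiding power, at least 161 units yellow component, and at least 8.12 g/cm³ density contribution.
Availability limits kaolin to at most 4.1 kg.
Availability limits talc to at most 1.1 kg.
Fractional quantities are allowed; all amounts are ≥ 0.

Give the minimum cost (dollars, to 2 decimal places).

Let x1 = kg of kaolin, x2 = kg of calcium carbonate, x3 = kg of talc, x4 = kg of barium sulfate, x5 = kg of phthalo green.
min 0.69x1 + 0.64x2 + 0.85x3 + 1.09x4 + 21.58x5 with:
  18x1 + 10x2 + 12x3 + 11x4 + 66x5 ≥ 81   (hiding power)
  86x5 ≥ 161   (yellow component)
  2.6x1 + 2.7x2 + 2.75x3 + 4.4x4 + 2.05x5 ≥ 8.12   (density contribution)
  x1 ≤ 4.1
  x3 ≤ 1.1
  x1, x2, x3, x4, x5 ≥ 0.
The minimum-cost mix takes nothing from kaolin, talc, barium sulfate — only calcium carbonate, phthalo green. The yellow component and density contribution requirements are met with equality.
Solving gives x2 = 1.586, x5 = 1.872.
Total cost: 0.64·1.586 + 21.58·1.872 = 41.4128.

$41.41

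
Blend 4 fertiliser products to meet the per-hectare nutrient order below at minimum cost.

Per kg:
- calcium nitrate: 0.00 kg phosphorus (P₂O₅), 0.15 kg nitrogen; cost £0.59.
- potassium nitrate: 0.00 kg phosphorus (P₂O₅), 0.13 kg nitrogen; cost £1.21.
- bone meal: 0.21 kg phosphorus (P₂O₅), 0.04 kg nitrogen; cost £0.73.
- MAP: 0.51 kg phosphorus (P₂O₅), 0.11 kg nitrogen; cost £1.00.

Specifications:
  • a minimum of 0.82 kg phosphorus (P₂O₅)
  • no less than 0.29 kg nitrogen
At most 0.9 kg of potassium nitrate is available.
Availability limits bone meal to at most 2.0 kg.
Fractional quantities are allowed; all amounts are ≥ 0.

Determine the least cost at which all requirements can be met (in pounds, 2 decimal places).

£2.05

Let x1 = kg of calcium nitrate, x2 = kg of potassium nitrate, x3 = kg of bone meal, x4 = kg of MAP.
min 0.59x1 + 1.21x2 + 0.73x3 + 1x4 subject to:
  0.21x3 + 0.51x4 ≥ 0.82   (phosphorus (P₂O₅))
  0.15x1 + 0.13x2 + 0.04x3 + 0.11x4 ≥ 0.29   (nitrogen)
  x2 ≤ 0.9
  x3 ≤ 2
  x1, x2, x3, x4 ≥ 0.
At the optimum only calcium nitrate, MAP are positive (potassium nitrate, bone meal = 0). Binding constraints: phosphorus (P₂O₅) and nitrogen.
So calcium nitrate = 0.7542 kg, MAP = 1.608 kg.
Total cost: 0.59·0.7542 + 1·1.608 = 2.0530.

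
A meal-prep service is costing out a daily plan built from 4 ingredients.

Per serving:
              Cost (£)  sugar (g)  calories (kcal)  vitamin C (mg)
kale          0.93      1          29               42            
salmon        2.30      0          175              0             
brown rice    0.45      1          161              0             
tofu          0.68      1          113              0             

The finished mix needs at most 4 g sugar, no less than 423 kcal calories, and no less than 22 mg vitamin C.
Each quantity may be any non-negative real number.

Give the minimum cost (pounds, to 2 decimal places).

£1.63

This is a linear program. Let x1 = servings of kale, x2 = servings of salmon, x3 = servings of brown rice, x4 = servings of tofu.
Minimise 0.93x1 + 2.3x2 + 0.45x3 + 0.68x4 subject to:
  1x1 + 1x3 + 1x4 ≤ 4   (sugar)
  29x1 + 175x2 + 161x3 + 113x4 ≥ 423   (calories)
  42x1 ≥ 22   (vitamin C)
  x1, x2, x3, x4 ≥ 0.
The optimal basis is {kale, brown rice}; salmon, tofu drop out. The calories and vitamin C requirements are met with equality.
Optimal quantities: kale = 0.5238 servings, brown rice = 2.533 servings.
Objective = 0.93·0.5238 + 0.45·2.533 = 1.6270.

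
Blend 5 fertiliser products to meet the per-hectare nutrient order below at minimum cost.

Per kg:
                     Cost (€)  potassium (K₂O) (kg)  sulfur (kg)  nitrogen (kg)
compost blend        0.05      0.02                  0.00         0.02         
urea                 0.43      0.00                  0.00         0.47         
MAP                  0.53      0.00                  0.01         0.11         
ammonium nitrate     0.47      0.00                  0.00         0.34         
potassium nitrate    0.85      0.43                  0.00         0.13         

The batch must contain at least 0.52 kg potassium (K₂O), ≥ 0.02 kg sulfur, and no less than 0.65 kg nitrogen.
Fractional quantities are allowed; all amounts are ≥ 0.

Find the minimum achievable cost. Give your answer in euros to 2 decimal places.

€2.29

Set it up as a linear program. Let x1 = kg of compost blend, x2 = kg of urea, x3 = kg of MAP, x4 = kg of ammonium nitrate, x5 = kg of potassium nitrate.
min 0.05x1 + 0.43x2 + 0.53x3 + 0.47x4 + 0.85x5 subject to:
  0.02x1 + 0.43x5 ≥ 0.52   (potassium (K₂O))
  0.01x3 ≥ 0.02   (sulfur)
  0.02x1 + 0.47x2 + 0.11x3 + 0.34x4 + 0.13x5 ≥ 0.65   (nitrogen)
  x1, x2, x3, x4, x5 ≥ 0.
The optimal basis is {compost blend, MAP, potassium nitrate}; urea, ammonium nitrate drop out. There the potassium (K₂O), sulfur, nitrogen constraints are tight.
That vertex is x1 = 19.55, x3 = 2, x5 = 0.3.
Objective = 0.05·19.55 + 0.53·2 + 0.85·0.3 = 2.2925.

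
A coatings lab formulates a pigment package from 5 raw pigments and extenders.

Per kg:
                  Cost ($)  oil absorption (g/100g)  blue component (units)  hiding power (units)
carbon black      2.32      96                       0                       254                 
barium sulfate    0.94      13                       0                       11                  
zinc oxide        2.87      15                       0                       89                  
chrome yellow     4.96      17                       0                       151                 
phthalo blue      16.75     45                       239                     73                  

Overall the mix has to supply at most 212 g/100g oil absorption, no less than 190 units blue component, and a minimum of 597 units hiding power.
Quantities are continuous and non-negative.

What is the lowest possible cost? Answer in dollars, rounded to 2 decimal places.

$20.69

This is a linear program. Let x1 = kg of carbon black, x2 = kg of barium sulfate, x3 = kg of zinc oxide, x4 = kg of chrome yellow, x5 = kg of phthalo blue.
Minimize 2.32x1 + 0.94x2 + 2.87x3 + 4.96x4 + 16.75x5 subject to:
  96x1 + 13x2 + 15x3 + 17x4 + 45x5 ≤ 212   (oil absorption)
  239x5 ≥ 190   (blue component)
  254x1 + 11x2 + 89x3 + 151x4 + 73x5 ≥ 597   (hiding power)
  x1, x2, x3, x4, x5 ≥ 0.
The optimal basis is {carbon black, chrome yellow, phthalo blue}; barium sulfate, zinc oxide drop out. The oil absorption, blue component, hiding power requirements are met with equality.
Optimal quantities: carbon black = 1.714 kg, chrome yellow = 0.6857 kg, phthalo blue = 0.795 kg.
Hence cost = 2.32·1.714 + 4.96·0.6857 + 16.75·0.795 = $20.6938.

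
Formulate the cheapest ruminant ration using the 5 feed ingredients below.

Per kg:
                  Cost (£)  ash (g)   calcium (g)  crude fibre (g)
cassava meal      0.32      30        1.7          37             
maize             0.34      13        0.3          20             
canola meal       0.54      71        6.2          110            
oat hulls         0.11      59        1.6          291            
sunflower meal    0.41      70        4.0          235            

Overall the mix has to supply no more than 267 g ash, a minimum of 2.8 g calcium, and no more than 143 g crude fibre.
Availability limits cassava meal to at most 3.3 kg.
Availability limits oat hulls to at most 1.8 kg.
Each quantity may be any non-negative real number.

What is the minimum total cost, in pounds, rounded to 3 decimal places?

£0.233

Set it up as a linear program. Let x1 = kg of cassava meal, x2 = kg of maize, x3 = kg of canola meal, x4 = kg of oat hulls, x5 = kg of sunflower meal.
Minimise 0.32x1 + 0.34x2 + 0.54x3 + 0.11x4 + 0.41x5 s.t.:
  30x1 + 13x2 + 71x3 + 59x4 + 70x5 ≤ 267   (ash)
  1.7x1 + 0.3x2 + 6.2x3 + 1.6x4 + 4x5 ≥ 2.8   (calcium)
  37x1 + 20x2 + 110x3 + 291x4 + 235x5 ≤ 143   (crude fibre)
  x1 ≤ 3.3
  x4 ≤ 1.8
  x1, x2, x3, x4, x5 ≥ 0.
The minimum-cost mix takes nothing from cassava meal, maize, sunflower meal — only canola meal, oat hulls. There the calcium and crude fibre constraints are tight.
That vertex is x3 = 0.3599, x4 = 0.3554.
Hence cost = 0.54·0.3599 + 0.11·0.3554 = £0.23344.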